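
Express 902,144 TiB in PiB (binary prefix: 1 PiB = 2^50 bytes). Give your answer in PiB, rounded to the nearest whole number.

881 PiB

902,144 TiB × 1,099,511,627,776 bytes/TiB = 991,917,817,928,351,744 bytes
1 PiB = 2^50 bytes = 1,125,899,906,842,624 bytes
991,917,817,928,351,744 / 1,125,899,906,842,624 = 881 PiB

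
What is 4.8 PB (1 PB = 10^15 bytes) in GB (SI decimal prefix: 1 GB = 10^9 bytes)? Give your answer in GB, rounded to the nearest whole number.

4,800,000 GB

4.8 PB = 4.8 × 10^15 bytes = 4,800,000,000,000,000 bytes
1 GB = 10^9 bytes = 1,000,000,000 bytes
4,800,000,000,000,000 / 1,000,000,000 = 4,800,000 GB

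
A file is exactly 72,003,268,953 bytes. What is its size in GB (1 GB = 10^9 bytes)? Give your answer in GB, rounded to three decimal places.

72,003,268,953 bytes given.
1 GB = 1,000,000,000 bytes
72,003,268,953 / 1,000,000,000 = 72.003 GB

72.003 GB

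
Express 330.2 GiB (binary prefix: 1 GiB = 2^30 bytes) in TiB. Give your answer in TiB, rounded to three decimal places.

330.2 GiB = 330.2 × 2^30 bytes = 354,549,550,284.8 bytes
1 TiB = 2^40 bytes = 1,099,511,627,776 bytes
354,549,550,284.8 / 1,099,511,627,776 = 0.322 TiB

0.322 TiB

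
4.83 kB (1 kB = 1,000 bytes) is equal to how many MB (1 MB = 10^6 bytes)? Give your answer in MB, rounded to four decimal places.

0.0048 MB

4.83 kB × 1,000 bytes/kB = 4,830 bytes
1 MB = 1,000,000 bytes
4,830 / 1,000,000 = 0.0048 MB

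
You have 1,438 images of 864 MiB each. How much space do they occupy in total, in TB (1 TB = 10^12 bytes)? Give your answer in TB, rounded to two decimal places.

Total = 1,438 × 864 MiB = 1,242,432 MiB
= 1,242,432 × 1,048,576 bytes = 1,302,784,376,832 bytes
1 TB = 1,000,000,000,000 bytes
1,302,784,376,832 / 1,000,000,000,000 = 1.30 TB

1.30 TB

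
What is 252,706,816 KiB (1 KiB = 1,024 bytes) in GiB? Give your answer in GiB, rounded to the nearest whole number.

252,706,816 KiB = 252,706,816 × 2^10 bytes = 258,771,779,584 bytes
1 GiB = 1,073,741,824 bytes
258,771,779,584 / 1,073,741,824 = 241 GiB

241 GiB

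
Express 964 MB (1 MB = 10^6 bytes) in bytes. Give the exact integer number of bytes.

964,000,000 bytes

964 × 1,000,000 = 964,000,000 bytes  (1 MB = 10^6 bytes)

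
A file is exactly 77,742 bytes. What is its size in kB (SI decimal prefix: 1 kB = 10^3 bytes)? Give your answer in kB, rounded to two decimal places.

77.74 kB

77,742 bytes given.
1 kB = 10^3 bytes = 1,000 bytes
77,742 / 1,000 = 77.74 kB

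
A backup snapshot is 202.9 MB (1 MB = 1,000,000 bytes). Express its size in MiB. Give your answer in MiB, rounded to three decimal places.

202.9 MB = 202.9 × 10^6 bytes = 202,900,000 bytes
1 MiB = 2^20 bytes = 1,048,576 bytes
202,900,000 / 1,048,576 = 193.501 MiB

193.501 MiB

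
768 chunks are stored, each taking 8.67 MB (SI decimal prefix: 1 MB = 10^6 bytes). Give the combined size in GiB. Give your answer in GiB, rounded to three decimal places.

6.201 GiB

Total = 768 × 8.67 MB = 6658.56 MB
= 6658.56 × 1,000,000 bytes = 6,658,560,000 bytes
1 GiB = 1,073,741,824 bytes
6,658,560,000 / 1,073,741,824 = 6.201 GiB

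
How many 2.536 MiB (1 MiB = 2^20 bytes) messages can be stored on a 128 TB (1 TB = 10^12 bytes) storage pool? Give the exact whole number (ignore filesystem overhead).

48,134,981

Capacity: 128 TB = 128,000,000,000,000 bytes
Per item: 2.536 MiB = 2,659,188.736 bytes
⌊128,000,000,000,000 / 2,659,188.736⌋ = 48,134,981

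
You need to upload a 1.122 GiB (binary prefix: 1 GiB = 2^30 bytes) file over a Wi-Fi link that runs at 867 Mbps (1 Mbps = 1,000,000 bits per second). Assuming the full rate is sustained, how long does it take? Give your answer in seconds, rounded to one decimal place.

1.122 GiB = 1,204,738,326.528 bytes = 9,637,906,612.224 bits
867 Mbps = 867,000,000 bits/s
time = 9,637,906,612.224 / 867,000,000 = 11.1 s

11.1 seconds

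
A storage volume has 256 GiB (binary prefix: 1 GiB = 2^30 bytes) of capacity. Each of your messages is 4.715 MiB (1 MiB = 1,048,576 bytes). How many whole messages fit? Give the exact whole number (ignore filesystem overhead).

55,597

Capacity: 256 GiB = 274,877,906,944 bytes
Per item: 4.715 MiB = 4,944,035.84 bytes
⌊274,877,906,944 / 4,944,035.84⌋ = 55,597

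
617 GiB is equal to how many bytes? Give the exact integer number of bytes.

662,498,705,408 bytes

617 × 1,073,741,824 = 662,498,705,408 bytes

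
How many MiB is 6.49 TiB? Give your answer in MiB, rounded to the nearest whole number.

6,805,258 MiB

6.49 TiB = 6.49 × 2^40 bytes = 7,135,830,464,266.24 bytes
1 MiB = 2^20 bytes = 1,048,576 bytes
7,135,830,464,266.24 / 1,048,576 = 6,805,258 MiB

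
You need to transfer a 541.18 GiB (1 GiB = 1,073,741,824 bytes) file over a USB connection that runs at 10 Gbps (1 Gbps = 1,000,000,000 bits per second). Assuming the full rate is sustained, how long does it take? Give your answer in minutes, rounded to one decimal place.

541.18 GiB = 581,087,600,312.32 bytes = 4,648,700,802,498.56 bits
10 Gbps = 10,000,000,000 bits/s
time = 4,648,700,802,498.56 / 10,000,000,000 = 464.87 s
464.87 s / 60 = 7.7 minutes

7.7 minutes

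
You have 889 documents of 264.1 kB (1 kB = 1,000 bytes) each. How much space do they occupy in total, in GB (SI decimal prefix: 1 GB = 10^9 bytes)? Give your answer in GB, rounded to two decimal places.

Total = 889 × 264.1 kB = 234784.9 kB
= 234784.9 × 1,000 bytes = 234,784,900 bytes
1 GB = 1,000,000,000 bytes
234,784,900 / 1,000,000,000 = 0.23 GB

0.23 GB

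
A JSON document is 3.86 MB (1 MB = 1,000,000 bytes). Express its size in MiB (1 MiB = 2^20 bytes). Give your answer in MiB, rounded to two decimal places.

3.86 MB = 3.86 × 10^6 bytes = 3,860,000 bytes
1 MiB = 2^20 bytes = 1,048,576 bytes
3,860,000 / 1,048,576 = 3.68 MiB

3.68 MiB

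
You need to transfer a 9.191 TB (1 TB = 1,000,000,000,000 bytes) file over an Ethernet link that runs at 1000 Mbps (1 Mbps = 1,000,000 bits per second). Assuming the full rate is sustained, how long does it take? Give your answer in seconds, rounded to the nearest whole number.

73,528 seconds

9.191 TB = 9,191,000,000,000 bytes = 73,528,000,000,000 bits
1000 Mbps = 1,000,000,000 bits/s
time = 73,528,000,000,000 / 1,000,000,000 = 73,528 s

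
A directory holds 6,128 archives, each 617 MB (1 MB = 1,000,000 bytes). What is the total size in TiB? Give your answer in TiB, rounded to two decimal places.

Total = 6,128 × 617 MB = 3,780,976 MB
= 3,780,976 × 1,000,000 bytes = 3,780,976,000,000 bytes
1 TiB = 1,099,511,627,776 bytes
3,780,976,000,000 / 1,099,511,627,776 = 3.44 TiB

3.44 TiB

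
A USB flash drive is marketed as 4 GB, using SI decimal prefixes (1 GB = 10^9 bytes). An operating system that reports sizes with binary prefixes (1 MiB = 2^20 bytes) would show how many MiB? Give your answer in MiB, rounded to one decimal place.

3,814.7 MiB

4 GB × 1,000,000,000 bytes/GB = 4,000,000,000 bytes
1 MiB = 2^20 bytes = 1,048,576 bytes
4,000,000,000 / 1,048,576 = 3,814.7 MiB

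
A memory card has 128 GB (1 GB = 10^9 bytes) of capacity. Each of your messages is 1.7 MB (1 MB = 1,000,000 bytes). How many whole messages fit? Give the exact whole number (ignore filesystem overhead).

75,294

Capacity: 128 GB = 128,000,000,000 bytes
Per item: 1.7 MB = 1,700,000 bytes
⌊128,000,000,000 / 1,700,000⌋ = 75,294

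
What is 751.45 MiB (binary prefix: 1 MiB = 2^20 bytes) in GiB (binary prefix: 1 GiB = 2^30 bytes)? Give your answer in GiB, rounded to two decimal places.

751.45 MiB × 1,048,576 bytes/MiB = 787,952,435.2 bytes
1 GiB = 2^30 bytes = 1,073,741,824 bytes
787,952,435.2 / 1,073,741,824 = 0.73 GiB

0.73 GiB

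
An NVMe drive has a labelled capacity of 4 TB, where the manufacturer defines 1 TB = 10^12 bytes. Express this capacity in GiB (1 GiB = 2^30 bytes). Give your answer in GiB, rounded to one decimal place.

4 TB = 4 × 10^12 bytes = 4,000,000,000,000 bytes
1 GiB = 1,073,741,824 bytes
4,000,000,000,000 / 1,073,741,824 = 3,725.3 GiB

3,725.3 GiB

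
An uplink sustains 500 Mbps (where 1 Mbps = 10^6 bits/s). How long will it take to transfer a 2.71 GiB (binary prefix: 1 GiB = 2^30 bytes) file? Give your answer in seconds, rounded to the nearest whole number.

2.71 GiB = 2,909,840,343.04 bytes = 23,278,722,744.32 bits
500 Mbps = 500,000,000 bits/s
time = 23,278,722,744.32 / 500,000,000 = 47 s

47 seconds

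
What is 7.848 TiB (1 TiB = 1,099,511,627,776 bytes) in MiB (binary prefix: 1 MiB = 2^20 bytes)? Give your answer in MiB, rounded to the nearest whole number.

7.848 TiB = 7.848 × 2^40 bytes = 8,628,967,254,786.048 bytes
1 MiB = 1,048,576 bytes
8,628,967,254,786.048 / 1,048,576 = 8,229,224 MiB

8,229,224 MiB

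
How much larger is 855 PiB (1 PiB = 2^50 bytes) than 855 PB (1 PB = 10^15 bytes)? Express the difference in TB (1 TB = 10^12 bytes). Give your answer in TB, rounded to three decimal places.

855 PiB = 855 × 1,125,899,906,842,624 = 962,644,420,350,443,520 bytes
855 PB = 855 × 1,000,000,000,000,000 = 855,000,000,000,000,000 bytes
difference = 107,644,420,350,443,520 bytes
107,644,420,350,443,520 / 1,000,000,000,000 = 107,644.420 TB

107,644.420 TB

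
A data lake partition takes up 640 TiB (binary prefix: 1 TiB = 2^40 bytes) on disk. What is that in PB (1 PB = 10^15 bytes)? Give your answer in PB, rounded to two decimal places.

0.70 PB

640 TiB × 1,099,511,627,776 bytes/TiB = 703,687,441,776,640 bytes
1 PB = 10^15 bytes = 1,000,000,000,000,000 bytes
703,687,441,776,640 / 1,000,000,000,000,000 = 0.70 PB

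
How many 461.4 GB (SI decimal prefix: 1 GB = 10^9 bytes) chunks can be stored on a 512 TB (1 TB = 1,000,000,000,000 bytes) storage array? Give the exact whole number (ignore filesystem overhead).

Capacity: 512 TB = 512,000,000,000,000 bytes
Per item: 461.4 GB = 461,400,000,000 bytes
⌊512,000,000,000,000 / 461,400,000,000⌋ = 1,109

1,109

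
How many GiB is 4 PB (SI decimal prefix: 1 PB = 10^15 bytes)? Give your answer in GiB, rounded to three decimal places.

4 PB = 4 × 10^15 bytes = 4,000,000,000,000,000 bytes
1 GiB = 2^30 bytes = 1,073,741,824 bytes
4,000,000,000,000,000 / 1,073,741,824 = 3,725,290.298 GiB

3,725,290.298 GiB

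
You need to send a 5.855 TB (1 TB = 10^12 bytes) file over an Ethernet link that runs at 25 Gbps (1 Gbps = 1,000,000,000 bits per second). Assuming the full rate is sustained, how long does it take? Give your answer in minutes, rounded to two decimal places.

5.855 TB = 5,855,000,000,000 bytes = 46,840,000,000,000 bits
25 Gbps = 25,000,000,000 bits/s
time = 46,840,000,000,000 / 25,000,000,000 = 1,873.600 s
1,873.600 s / 60 = 31.23 minutes

31.23 minutes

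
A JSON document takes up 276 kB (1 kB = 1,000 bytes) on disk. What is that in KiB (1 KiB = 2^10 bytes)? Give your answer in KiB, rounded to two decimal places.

269.53 KiB

276 kB × 1,000 bytes/kB = 276,000 bytes
1 KiB = 2^10 bytes = 1,024 bytes
276,000 / 1,024 = 269.53 KiB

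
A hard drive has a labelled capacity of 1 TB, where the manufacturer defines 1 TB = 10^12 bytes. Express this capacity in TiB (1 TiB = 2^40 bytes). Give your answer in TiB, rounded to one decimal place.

0.9 TiB

1 TB = 1 × 10^12 bytes = 1,000,000,000,000 bytes
1 TiB = 1,099,511,627,776 bytes
1,000,000,000,000 / 1,099,511,627,776 = 0.9 TiB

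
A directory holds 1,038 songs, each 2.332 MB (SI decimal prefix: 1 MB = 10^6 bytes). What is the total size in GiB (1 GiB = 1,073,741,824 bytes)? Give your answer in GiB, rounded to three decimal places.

2.254 GiB

Total = 1,038 × 2.332 MB = 2420.616 MB
= 2420.616 × 1,000,000 bytes = 2,420,616,000 bytes
1 GiB = 1,073,741,824 bytes
2,420,616,000 / 1,073,741,824 = 2.254 GiB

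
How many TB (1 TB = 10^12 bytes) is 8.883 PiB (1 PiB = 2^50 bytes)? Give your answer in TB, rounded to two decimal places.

8.883 PiB × 1,125,899,906,842,624 bytes/PiB = 10,001,368,872,483,028.992 bytes
1 TB = 10^12 bytes = 1,000,000,000,000 bytes
10,001,368,872,483,028.992 / 1,000,000,000,000 = 10,001.37 TB

10,001.37 TB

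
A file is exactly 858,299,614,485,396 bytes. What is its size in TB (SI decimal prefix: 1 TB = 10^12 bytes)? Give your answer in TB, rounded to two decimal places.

858,299,614,485,396 bytes given.
1 TB = 1,000,000,000,000 bytes
858,299,614,485,396 / 1,000,000,000,000 = 858.30 TB

858.30 TB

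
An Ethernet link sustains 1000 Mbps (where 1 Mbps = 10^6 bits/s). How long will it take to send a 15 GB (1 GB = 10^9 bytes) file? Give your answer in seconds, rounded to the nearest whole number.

120 seconds

15 GB = 15,000,000,000 bytes = 120,000,000,000 bits
1000 Mbps = 1,000,000,000 bits/s
time = 120,000,000,000 / 1,000,000,000 = 120 s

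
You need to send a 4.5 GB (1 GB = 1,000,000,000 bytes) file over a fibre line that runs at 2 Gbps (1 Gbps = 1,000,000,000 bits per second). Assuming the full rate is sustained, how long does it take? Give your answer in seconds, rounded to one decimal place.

4.5 GB = 4,500,000,000 bytes = 36,000,000,000 bits
2 Gbps = 2,000,000,000 bits/s
time = 36,000,000,000 / 2,000,000,000 = 18.0 s

18.0 seconds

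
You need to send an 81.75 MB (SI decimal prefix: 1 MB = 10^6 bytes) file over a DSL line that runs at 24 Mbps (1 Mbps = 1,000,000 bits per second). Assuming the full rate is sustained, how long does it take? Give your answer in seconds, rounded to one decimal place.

27.3 seconds

81.75 MB = 81,750,000 bytes = 654,000,000 bits
24 Mbps = 24,000,000 bits/s
time = 654,000,000 / 24,000,000 = 27.3 s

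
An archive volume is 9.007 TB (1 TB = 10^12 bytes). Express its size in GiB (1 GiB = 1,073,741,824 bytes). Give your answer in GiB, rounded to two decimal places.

8,388.42 GiB

9.007 TB = 9.007 × 10^12 bytes = 9,007,000,000,000 bytes
1 GiB = 2^30 bytes = 1,073,741,824 bytes
9,007,000,000,000 / 1,073,741,824 = 8,388.42 GiB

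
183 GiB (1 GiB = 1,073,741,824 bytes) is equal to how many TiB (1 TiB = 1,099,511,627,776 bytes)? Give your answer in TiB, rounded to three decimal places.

0.179 TiB

183 GiB = 183 × 2^30 bytes = 196,494,753,792 bytes
1 TiB = 2^40 bytes = 1,099,511,627,776 bytes
196,494,753,792 / 1,099,511,627,776 = 0.179 TiB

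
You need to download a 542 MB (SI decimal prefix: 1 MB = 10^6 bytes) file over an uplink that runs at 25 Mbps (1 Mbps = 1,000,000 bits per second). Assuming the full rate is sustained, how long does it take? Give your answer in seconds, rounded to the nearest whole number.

173 seconds

542 MB = 542,000,000 bytes = 4,336,000,000 bits
25 Mbps = 25,000,000 bits/s
time = 4,336,000,000 / 25,000,000 = 173 s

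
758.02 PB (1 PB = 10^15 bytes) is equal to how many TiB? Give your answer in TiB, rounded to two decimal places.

689,415.17 TiB

758.02 PB = 758.02 × 10^15 bytes = 758,020,000,000,000,000 bytes
1 TiB = 1,099,511,627,776 bytes
758,020,000,000,000,000 / 1,099,511,627,776 = 689,415.17 TiB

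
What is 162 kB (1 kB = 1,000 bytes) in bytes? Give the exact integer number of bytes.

162 × 1,000 = 162,000 bytes

162,000 bytes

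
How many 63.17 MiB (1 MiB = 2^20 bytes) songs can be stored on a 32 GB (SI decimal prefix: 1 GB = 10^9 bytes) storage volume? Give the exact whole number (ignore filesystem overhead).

Capacity: 32 GB = 32,000,000,000 bytes
Per item: 63.17 MiB = 66,238,545.92 bytes
⌊32,000,000,000 / 66,238,545.92⌋ = 483

483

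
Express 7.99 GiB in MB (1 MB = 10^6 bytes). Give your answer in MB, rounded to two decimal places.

7.99 GiB = 7.99 × 2^30 bytes = 8,579,197,173.76 bytes
1 MB = 1,000,000 bytes
8,579,197,173.76 / 1,000,000 = 8,579.20 MB

8,579.20 MB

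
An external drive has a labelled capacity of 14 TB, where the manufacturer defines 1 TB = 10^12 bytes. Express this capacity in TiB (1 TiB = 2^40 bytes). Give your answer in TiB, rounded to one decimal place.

12.7 TiB

14 TB = 14 × 10^12 bytes = 14,000,000,000,000 bytes
1 TiB = 1,099,511,627,776 bytes
14,000,000,000,000 / 1,099,511,627,776 = 12.7 TiB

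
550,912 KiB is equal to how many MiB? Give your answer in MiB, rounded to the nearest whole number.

550,912 KiB = 550,912 × 2^10 bytes = 564,133,888 bytes
1 MiB = 1,048,576 bytes
564,133,888 / 1,048,576 = 538 MiB

538 MiB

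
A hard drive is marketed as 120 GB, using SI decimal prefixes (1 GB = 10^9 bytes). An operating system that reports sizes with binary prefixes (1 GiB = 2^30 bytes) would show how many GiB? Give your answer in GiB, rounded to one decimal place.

111.8 GiB

120 GB × 1,000,000,000 bytes/GB = 120,000,000,000 bytes
1 GiB = 2^30 bytes = 1,073,741,824 bytes
120,000,000,000 / 1,073,741,824 = 111.8 GiB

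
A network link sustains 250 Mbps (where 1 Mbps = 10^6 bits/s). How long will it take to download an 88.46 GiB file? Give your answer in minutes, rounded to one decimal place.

88.46 GiB = 94,983,201,751.04 bytes = 759,865,614,008.32 bits
250 Mbps = 250,000,000 bits/s
time = 759,865,614,008.32 / 250,000,000 = 3,039.46 s
3,039.46 s / 60 = 50.7 minutes

50.7 minutes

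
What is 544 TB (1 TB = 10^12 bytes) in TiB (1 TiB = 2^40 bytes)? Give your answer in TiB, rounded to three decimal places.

494.765 TiB

544 TB = 544 × 10^12 bytes = 544,000,000,000,000 bytes
1 TiB = 2^40 bytes = 1,099,511,627,776 bytes
544,000,000,000,000 / 1,099,511,627,776 = 494.765 TiB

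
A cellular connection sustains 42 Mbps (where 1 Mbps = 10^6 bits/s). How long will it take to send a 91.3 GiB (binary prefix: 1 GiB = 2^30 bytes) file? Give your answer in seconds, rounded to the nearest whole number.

18,673 seconds

91.3 GiB = 98,032,628,531.2 bytes = 784,261,028,249.6 bits
42 Mbps = 42,000,000 bits/s
time = 784,261,028,249.6 / 42,000,000 = 18,673 s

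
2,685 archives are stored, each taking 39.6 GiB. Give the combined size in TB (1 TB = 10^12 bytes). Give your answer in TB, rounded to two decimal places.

114.17 TB

Total = 2,685 × 39.6 GiB = 106,326 GiB
= 106,326 × 1,073,741,824 bytes = 114,166,673,178,624 bytes
1 TB = 1,000,000,000,000 bytes
114,166,673,178,624 / 1,000,000,000,000 = 114.17 TB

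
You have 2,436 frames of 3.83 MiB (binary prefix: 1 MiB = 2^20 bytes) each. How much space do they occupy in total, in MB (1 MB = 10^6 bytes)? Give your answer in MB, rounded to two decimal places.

9,783.09 MB

Total = 2,436 × 3.83 MiB = 9329.88 MiB
= 9329.88 × 1,048,576 bytes = 9,783,088,250.88 bytes
1 MB = 1,000,000 bytes
9,783,088,250.88 / 1,000,000 = 9,783.09 MB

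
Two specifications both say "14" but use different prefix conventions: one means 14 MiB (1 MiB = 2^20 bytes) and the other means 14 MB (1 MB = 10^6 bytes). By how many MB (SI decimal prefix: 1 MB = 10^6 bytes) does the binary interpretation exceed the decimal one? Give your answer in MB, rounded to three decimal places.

14 MiB = 14 × 1,048,576 = 14,680,064 bytes
14 MB = 14 × 1,000,000 = 14,000,000 bytes
difference = 680,064 bytes
680,064 / 1,000,000 = 0.680 MB

0.680 MB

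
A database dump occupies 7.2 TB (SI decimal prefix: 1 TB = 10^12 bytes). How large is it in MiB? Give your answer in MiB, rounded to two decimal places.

7.2 TB = 7.2 × 10^12 bytes = 7,200,000,000,000 bytes
1 MiB = 2^20 bytes = 1,048,576 bytes
7,200,000,000,000 / 1,048,576 = 6,866,455.08 MiB

6,866,455.08 MiB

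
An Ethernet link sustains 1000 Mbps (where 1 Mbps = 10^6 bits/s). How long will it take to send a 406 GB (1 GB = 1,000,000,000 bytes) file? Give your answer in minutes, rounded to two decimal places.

54.13 minutes

406 GB = 406,000,000,000 bytes = 3,248,000,000,000 bits
1000 Mbps = 1,000,000,000 bits/s
time = 3,248,000,000,000 / 1,000,000,000 = 3,248.000 s
3,248.000 s / 60 = 54.13 minutes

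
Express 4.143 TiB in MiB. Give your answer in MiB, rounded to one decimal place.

4,344,250.4 MiB

4.143 TiB = 4.143 × 2^40 bytes = 4,555,276,673,875.968 bytes
1 MiB = 1,048,576 bytes
4,555,276,673,875.968 / 1,048,576 = 4,344,250.4 MiB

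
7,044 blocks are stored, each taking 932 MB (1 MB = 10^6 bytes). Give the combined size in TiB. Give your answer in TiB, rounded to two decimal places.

Total = 7,044 × 932 MB = 6,565,008 MB
= 6,565,008 × 1,000,000 bytes = 6,565,008,000,000 bytes
1 TiB = 1,099,511,627,776 bytes
6,565,008,000,000 / 1,099,511,627,776 = 5.97 TiB

5.97 TiB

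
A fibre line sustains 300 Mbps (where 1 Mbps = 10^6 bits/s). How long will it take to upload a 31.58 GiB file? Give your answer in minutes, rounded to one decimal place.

15.1 minutes

31.58 GiB = 33,908,766,801.92 bytes = 271,270,134,415.36 bits
300 Mbps = 300,000,000 bits/s
time = 271,270,134,415.36 / 300,000,000 = 904.23 s
904.23 s / 60 = 15.1 minutes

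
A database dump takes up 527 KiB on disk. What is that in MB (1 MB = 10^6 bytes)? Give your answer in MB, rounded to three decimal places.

527 KiB × 1,024 bytes/KiB = 539,648 bytes
1 MB = 10^6 bytes = 1,000,000 bytes
539,648 / 1,000,000 = 0.540 MB

0.540 MB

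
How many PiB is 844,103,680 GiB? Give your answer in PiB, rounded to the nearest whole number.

805 PiB

844,103,680 GiB × 1,073,741,824 bytes/GiB = 906,349,425,008,312,320 bytes
1 PiB = 2^50 bytes = 1,125,899,906,842,624 bytes
906,349,425,008,312,320 / 1,125,899,906,842,624 = 805 PiB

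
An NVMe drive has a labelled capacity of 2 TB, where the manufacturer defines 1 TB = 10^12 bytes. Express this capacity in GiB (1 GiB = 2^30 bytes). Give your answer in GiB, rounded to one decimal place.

2 TB × 1,000,000,000,000 bytes/TB = 2,000,000,000,000 bytes
1 GiB = 2^30 bytes = 1,073,741,824 bytes
2,000,000,000,000 / 1,073,741,824 = 1,862.6 GiB

1,862.6 GiB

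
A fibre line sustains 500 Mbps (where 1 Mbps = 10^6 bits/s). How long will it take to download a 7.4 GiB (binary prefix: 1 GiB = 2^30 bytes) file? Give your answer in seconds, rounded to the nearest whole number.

7.4 GiB = 7,945,689,497.6 bytes = 63,565,515,980.8 bits
500 Mbps = 500,000,000 bits/s
time = 63,565,515,980.8 / 500,000,000 = 127 s

127 seconds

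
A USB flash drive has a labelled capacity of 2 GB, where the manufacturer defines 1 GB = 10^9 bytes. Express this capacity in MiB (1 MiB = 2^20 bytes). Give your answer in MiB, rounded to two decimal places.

1,907.35 MiB

2 GB × 1,000,000,000 bytes/GB = 2,000,000,000 bytes
1 MiB = 2^20 bytes = 1,048,576 bytes
2,000,000,000 / 1,048,576 = 1,907.35 MiB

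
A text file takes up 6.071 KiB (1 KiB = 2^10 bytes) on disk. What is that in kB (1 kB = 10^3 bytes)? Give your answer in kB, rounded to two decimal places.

6.22 kB

6.071 KiB × 1,024 bytes/KiB = 6,216.704 bytes
1 kB = 1,000 bytes
6,216.704 / 1,000 = 6.22 kB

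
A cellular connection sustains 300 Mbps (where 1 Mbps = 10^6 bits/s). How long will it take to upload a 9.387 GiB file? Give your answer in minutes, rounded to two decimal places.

4.48 minutes

9.387 GiB = 10,079,214,501.888 bytes = 80,633,716,015.104 bits
300 Mbps = 300,000,000 bits/s
time = 80,633,716,015.104 / 300,000,000 = 268.779 s
268.779 s / 60 = 4.48 minutes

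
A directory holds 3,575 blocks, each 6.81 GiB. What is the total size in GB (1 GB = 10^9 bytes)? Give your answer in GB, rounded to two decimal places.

26,141.05 GB

Total = 3,575 × 6.81 GiB = 24345.75 GiB
= 24345.75 × 1,073,741,824 bytes = 26,141,050,011,648 bytes
1 GB = 1,000,000,000 bytes
26,141,050,011,648 / 1,000,000,000 = 26,141.05 GB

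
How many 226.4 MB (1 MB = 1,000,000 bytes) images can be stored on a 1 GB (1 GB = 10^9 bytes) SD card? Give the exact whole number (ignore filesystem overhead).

4

Capacity: 1 GB = 1,000,000,000 bytes
Per item: 226.4 MB = 226,400,000 bytes
⌊1,000,000,000 / 226,400,000⌋ = 4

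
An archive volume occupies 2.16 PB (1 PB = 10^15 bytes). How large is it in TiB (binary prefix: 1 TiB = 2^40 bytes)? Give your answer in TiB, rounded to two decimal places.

2.16 PB × 1,000,000,000,000,000 bytes/PB = 2,160,000,000,000,000 bytes
1 TiB = 1,099,511,627,776 bytes
2,160,000,000,000,000 / 1,099,511,627,776 = 1,964.51 TiB

1,964.51 TiB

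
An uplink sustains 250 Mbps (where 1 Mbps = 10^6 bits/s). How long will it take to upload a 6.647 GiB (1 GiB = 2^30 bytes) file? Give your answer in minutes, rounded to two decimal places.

3.81 minutes

6.647 GiB = 7,137,161,904.128 bytes = 57,097,295,233.024 bits
250 Mbps = 250,000,000 bits/s
time = 57,097,295,233.024 / 250,000,000 = 228.389 s
228.389 s / 60 = 3.81 minutes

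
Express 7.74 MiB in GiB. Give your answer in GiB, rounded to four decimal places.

0.0076 GiB

7.74 MiB = 7.74 × 2^20 bytes = 8,115,978.24 bytes
1 GiB = 1,073,741,824 bytes
8,115,978.24 / 1,073,741,824 = 0.0076 GiB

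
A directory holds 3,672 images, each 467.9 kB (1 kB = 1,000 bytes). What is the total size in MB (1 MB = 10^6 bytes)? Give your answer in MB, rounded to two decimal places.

Total = 3,672 × 467.9 kB = 1718128.8 kB
= 1718128.8 × 1,000 bytes = 1,718,128,800 bytes
1 MB = 1,000,000 bytes
1,718,128,800 / 1,000,000 = 1,718.13 MB

1,718.13 MB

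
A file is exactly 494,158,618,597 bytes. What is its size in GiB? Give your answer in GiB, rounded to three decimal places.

460.221 GiB

494,158,618,597 bytes given.
1 GiB = 2^30 bytes = 1,073,741,824 bytes
494,158,618,597 / 1,073,741,824 = 460.221 GiB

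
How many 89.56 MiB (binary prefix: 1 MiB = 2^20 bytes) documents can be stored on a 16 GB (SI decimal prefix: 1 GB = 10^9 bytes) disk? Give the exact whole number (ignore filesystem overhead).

Capacity: 16 GB = 16,000,000,000 bytes
Per item: 89.56 MiB = 93,910,466.56 bytes
⌊16,000,000,000 / 93,910,466.56⌋ = 170

170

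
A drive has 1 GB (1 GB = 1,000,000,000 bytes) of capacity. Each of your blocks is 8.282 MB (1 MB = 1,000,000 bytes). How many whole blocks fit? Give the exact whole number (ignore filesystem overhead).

Capacity: 1 GB = 1,000,000,000 bytes
Per item: 8.282 MB = 8,282,000 bytes
⌊1,000,000,000 / 8,282,000⌋ = 120

120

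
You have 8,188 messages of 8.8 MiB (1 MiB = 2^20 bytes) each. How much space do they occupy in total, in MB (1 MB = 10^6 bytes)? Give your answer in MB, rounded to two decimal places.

75,554.51 MB

Total = 8,188 × 8.8 MiB = 72054.4 MiB
= 72054.4 × 1,048,576 bytes = 75,554,514,534.4 bytes
1 MB = 1,000,000 bytes
75,554,514,534.4 / 1,000,000 = 75,554.51 MB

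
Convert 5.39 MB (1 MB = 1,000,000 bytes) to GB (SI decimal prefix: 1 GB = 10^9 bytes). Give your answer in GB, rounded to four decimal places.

0.0054 GB

5.39 MB × 1,000,000 bytes/MB = 5,390,000 bytes
1 GB = 1,000,000,000 bytes
5,390,000 / 1,000,000,000 = 0.0054 GB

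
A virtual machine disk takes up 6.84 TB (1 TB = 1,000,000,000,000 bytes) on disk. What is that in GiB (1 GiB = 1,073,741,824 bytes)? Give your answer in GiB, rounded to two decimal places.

6,370.25 GiB

6.84 TB = 6.84 × 10^12 bytes = 6,840,000,000,000 bytes
1 GiB = 2^30 bytes = 1,073,741,824 bytes
6,840,000,000,000 / 1,073,741,824 = 6,370.25 GiB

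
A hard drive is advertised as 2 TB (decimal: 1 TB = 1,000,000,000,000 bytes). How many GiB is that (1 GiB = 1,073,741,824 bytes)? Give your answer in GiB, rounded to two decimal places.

1,862.65 GiB

2 TB × 1,000,000,000,000 bytes/TB = 2,000,000,000,000 bytes
1 GiB = 2^30 bytes = 1,073,741,824 bytes
2,000,000,000,000 / 1,073,741,824 = 1,862.65 GiB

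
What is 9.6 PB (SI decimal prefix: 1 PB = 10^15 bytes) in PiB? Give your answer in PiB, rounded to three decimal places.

8.527 PiB

9.6 PB × 1,000,000,000,000,000 bytes/PB = 9,600,000,000,000,000 bytes
1 PiB = 2^50 bytes = 1,125,899,906,842,624 bytes
9,600,000,000,000,000 / 1,125,899,906,842,624 = 8.527 PiB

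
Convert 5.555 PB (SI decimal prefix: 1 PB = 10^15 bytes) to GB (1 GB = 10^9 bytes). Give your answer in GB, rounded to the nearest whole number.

5,555,000 GB

5.555 PB × 1,000,000,000,000,000 bytes/PB = 5,555,000,000,000,000 bytes
1 GB = 10^9 bytes = 1,000,000,000 bytes
5,555,000,000,000,000 / 1,000,000,000 = 5,555,000 GB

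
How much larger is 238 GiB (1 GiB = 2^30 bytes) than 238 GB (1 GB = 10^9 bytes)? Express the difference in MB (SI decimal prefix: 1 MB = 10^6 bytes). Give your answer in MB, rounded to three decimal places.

17,550.554 MB

238 GiB = 238 × 1,073,741,824 = 255,550,554,112 bytes
238 GB = 238 × 1,000,000,000 = 238,000,000,000 bytes
difference = 17,550,554,112 bytes
17,550,554,112 / 1,000,000 = 17,550.554 MB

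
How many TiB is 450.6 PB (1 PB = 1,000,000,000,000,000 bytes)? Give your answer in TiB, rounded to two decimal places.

450.6 PB × 1,000,000,000,000,000 bytes/PB = 450,600,000,000,000,000 bytes
1 TiB = 2^40 bytes = 1,099,511,627,776 bytes
450,600,000,000,000,000 / 1,099,511,627,776 = 409,818.31 TiB

409,818.31 TiB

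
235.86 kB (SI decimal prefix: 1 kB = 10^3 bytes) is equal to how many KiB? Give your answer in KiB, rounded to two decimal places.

235.86 kB = 235.86 × 10^3 bytes = 235,860 bytes
1 KiB = 1,024 bytes
235,860 / 1,024 = 230.33 KiB

230.33 KiB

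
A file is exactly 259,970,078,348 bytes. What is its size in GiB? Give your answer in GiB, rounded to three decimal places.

242.116 GiB

259,970,078,348 bytes given.
1 GiB = 2^30 bytes = 1,073,741,824 bytes
259,970,078,348 / 1,073,741,824 = 242.116 GiB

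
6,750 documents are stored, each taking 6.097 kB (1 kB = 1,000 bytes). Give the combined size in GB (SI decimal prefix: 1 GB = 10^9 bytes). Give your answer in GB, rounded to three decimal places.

Total = 6,750 × 6.097 kB = 41154.75 kB
= 41154.75 × 1,000 bytes = 41,154,750 bytes
1 GB = 1,000,000,000 bytes
41,154,750 / 1,000,000,000 = 0.041 GB

0.041 GB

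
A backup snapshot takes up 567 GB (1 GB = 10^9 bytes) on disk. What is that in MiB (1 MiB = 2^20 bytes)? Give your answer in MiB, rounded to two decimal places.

540,733.34 MiB

567 GB = 567 × 10^9 bytes = 567,000,000,000 bytes
1 MiB = 1,048,576 bytes
567,000,000,000 / 1,048,576 = 540,733.34 MiB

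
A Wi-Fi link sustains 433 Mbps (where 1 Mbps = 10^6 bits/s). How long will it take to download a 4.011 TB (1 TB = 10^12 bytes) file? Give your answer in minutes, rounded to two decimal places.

1,235.10 minutes

4.011 TB = 4,011,000,000,000 bytes = 32,088,000,000,000 bits
433 Mbps = 433,000,000 bits/s
time = 32,088,000,000,000 / 433,000,000 = 74,106.236 s
74,106.236 s / 60 = 1,235.10 minutes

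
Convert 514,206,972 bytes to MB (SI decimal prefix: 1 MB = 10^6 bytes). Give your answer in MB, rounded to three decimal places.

514.207 MB

514,206,972 bytes given.
1 MB = 10^6 bytes = 1,000,000 bytes
514,206,972 / 1,000,000 = 514.207 MB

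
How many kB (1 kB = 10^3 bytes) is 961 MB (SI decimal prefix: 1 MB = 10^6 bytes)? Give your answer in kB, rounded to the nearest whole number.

961,000 kB

961 MB = 961 × 10^6 bytes = 961,000,000 bytes
1 kB = 1,000 bytes
961,000,000 / 1,000 = 961,000 kB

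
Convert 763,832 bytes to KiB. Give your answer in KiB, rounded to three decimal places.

745.930 KiB

763,832 bytes given.
1 KiB = 2^10 bytes = 1,024 bytes
763,832 / 1,024 = 745.930 KiB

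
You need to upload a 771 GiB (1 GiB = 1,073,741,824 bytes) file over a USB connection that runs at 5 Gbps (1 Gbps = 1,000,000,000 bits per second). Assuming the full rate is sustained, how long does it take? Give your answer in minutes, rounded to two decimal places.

22.08 minutes

771 GiB = 827,854,946,304 bytes = 6,622,839,570,432 bits
5 Gbps = 5,000,000,000 bits/s
time = 6,622,839,570,432 / 5,000,000,000 = 1,324.568 s
1,324.568 s / 60 = 22.08 minutes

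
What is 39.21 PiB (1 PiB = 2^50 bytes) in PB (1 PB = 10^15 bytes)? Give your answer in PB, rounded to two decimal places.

39.21 PiB × 1,125,899,906,842,624 bytes/PiB = 44,146,535,347,299,287.04 bytes
1 PB = 10^15 bytes = 1,000,000,000,000,000 bytes
44,146,535,347,299,287.04 / 1,000,000,000,000,000 = 44.15 PB

44.15 PB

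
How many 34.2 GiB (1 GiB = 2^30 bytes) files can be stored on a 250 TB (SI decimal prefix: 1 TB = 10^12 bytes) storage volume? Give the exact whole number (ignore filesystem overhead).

6,807

Capacity: 250 TB = 250,000,000,000,000 bytes
Per item: 34.2 GiB = 36,721,970,380.8 bytes
⌊250,000,000,000,000 / 36,721,970,380.8⌋ = 6,807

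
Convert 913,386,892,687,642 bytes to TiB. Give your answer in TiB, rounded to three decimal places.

913,386,892,687,642 bytes given.
1 TiB = 1,099,511,627,776 bytes
913,386,892,687,642 / 1,099,511,627,776 = 830.721 TiB

830.721 TiB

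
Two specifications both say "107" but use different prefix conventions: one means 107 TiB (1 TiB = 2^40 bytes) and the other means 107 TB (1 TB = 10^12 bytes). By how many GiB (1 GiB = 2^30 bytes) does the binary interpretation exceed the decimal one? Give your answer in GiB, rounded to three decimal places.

9,916.485 GiB

107 TiB = 107 × 1,099,511,627,776 = 117,647,744,172,032 bytes
107 TB = 107 × 1,000,000,000,000 = 107,000,000,000,000 bytes
difference = 10,647,744,172,032 bytes
10,647,744,172,032 / 1,073,741,824 = 9,916.485 GiB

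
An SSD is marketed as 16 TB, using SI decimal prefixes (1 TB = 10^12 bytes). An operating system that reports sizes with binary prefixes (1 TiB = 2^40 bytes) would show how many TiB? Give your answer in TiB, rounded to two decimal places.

16 TB = 16 × 10^12 bytes = 16,000,000,000,000 bytes
1 TiB = 1,099,511,627,776 bytes
16,000,000,000,000 / 1,099,511,627,776 = 14.55 TiB

14.55 TiB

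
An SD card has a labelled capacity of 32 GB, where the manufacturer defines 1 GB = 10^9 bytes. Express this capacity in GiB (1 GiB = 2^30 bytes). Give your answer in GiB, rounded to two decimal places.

32 GB × 1,000,000,000 bytes/GB = 32,000,000,000 bytes
1 GiB = 1,073,741,824 bytes
32,000,000,000 / 1,073,741,824 = 29.80 GiB

29.80 GiB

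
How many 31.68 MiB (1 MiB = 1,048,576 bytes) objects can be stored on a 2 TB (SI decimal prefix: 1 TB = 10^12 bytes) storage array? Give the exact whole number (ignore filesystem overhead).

60,206

Capacity: 2 TB = 2,000,000,000,000 bytes
Per item: 31.68 MiB = 33,218,887.68 bytes
⌊2,000,000,000,000 / 33,218,887.68⌋ = 60,206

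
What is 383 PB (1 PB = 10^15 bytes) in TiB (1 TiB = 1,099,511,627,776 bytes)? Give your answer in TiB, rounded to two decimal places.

348,336.47 TiB

383 PB = 383 × 10^15 bytes = 383,000,000,000,000,000 bytes
1 TiB = 2^40 bytes = 1,099,511,627,776 bytes
383,000,000,000,000,000 / 1,099,511,627,776 = 348,336.47 TiB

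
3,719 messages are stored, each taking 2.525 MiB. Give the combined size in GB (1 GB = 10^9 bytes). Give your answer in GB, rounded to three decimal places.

9.847 GB

Total = 3,719 × 2.525 MiB = 9390.475 MiB
= 9390.475 × 1,048,576 bytes = 9,846,626,713.6 bytes
1 GB = 1,000,000,000 bytes
9,846,626,713.6 / 1,000,000,000 = 9.847 GB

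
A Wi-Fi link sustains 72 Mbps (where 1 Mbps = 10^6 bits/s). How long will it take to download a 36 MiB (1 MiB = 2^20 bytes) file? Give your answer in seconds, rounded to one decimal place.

36 MiB = 37,748,736 bytes = 301,989,888 bits
72 Mbps = 72,000,000 bits/s
time = 301,989,888 / 72,000,000 = 4.2 s

4.2 seconds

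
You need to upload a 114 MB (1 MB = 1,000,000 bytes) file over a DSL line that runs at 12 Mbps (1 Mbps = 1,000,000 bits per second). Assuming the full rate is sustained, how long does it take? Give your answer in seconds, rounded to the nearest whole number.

114 MB = 114,000,000 bytes = 912,000,000 bits
12 Mbps = 12,000,000 bits/s
time = 912,000,000 / 12,000,000 = 76 s

76 seconds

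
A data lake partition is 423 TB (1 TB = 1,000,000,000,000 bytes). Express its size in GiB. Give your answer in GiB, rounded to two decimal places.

423 TB = 423 × 10^12 bytes = 423,000,000,000,000 bytes
1 GiB = 2^30 bytes = 1,073,741,824 bytes
423,000,000,000,000 / 1,073,741,824 = 393,949.45 GiB

393,949.45 GiB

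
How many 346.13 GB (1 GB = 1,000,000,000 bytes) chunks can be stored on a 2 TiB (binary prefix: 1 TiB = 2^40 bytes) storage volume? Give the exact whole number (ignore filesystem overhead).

Capacity: 2 TiB = 2,199,023,255,552 bytes
Per item: 346.13 GB = 346,130,000,000 bytes
⌊2,199,023,255,552 / 346,130,000,000⌋ = 6

6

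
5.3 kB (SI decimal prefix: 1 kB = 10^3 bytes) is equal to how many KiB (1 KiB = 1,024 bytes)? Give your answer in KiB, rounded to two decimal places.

5.18 KiB

5.3 kB = 5.3 × 10^3 bytes = 5,300 bytes
1 KiB = 2^10 bytes = 1,024 bytes
5,300 / 1,024 = 5.18 KiB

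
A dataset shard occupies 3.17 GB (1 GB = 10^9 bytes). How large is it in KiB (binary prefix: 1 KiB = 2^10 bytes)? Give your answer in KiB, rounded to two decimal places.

3.17 GB = 3.17 × 10^9 bytes = 3,170,000,000 bytes
1 KiB = 1,024 bytes
3,170,000,000 / 1,024 = 3,095,703.13 KiB

3,095,703.13 KiB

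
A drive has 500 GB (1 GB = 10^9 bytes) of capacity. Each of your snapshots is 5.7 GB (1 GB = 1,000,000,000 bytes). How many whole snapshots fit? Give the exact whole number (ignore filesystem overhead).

Capacity: 500 GB = 500,000,000,000 bytes
Per item: 5.7 GB = 5,700,000,000 bytes
⌊500,000,000,000 / 5,700,000,000⌋ = 87

87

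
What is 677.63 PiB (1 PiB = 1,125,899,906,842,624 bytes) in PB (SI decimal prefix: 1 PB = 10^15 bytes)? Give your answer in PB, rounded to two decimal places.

677.63 PiB × 1,125,899,906,842,624 bytes/PiB = 762,943,553,873,767,301.12 bytes
1 PB = 1,000,000,000,000,000 bytes
762,943,553,873,767,301.12 / 1,000,000,000,000,000 = 762.94 PB

762.94 PB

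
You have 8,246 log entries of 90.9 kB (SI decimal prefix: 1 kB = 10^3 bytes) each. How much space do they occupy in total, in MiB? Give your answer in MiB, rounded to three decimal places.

Total = 8,246 × 90.9 kB = 749561.4 kB
= 749561.4 × 1,000 bytes = 749,561,400 bytes
1 MiB = 1,048,576 bytes
749,561,400 / 1,048,576 = 714.837 MiB

714.837 MiB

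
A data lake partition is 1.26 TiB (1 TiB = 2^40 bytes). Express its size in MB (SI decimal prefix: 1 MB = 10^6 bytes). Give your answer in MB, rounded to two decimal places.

1,385,384.65 MB

1.26 TiB = 1.26 × 2^40 bytes = 1,385,384,650,997.76 bytes
1 MB = 1,000,000 bytes
1,385,384,650,997.76 / 1,000,000 = 1,385,384.65 MB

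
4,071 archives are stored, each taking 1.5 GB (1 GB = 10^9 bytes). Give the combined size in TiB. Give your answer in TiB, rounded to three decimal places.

Total = 4,071 × 1.5 GB = 6106.5 GB
= 6106.5 × 1,000,000,000 bytes = 6,106,500,000,000 bytes
1 TiB = 1,099,511,627,776 bytes
6,106,500,000,000 / 1,099,511,627,776 = 5.554 TiB

5.554 TiB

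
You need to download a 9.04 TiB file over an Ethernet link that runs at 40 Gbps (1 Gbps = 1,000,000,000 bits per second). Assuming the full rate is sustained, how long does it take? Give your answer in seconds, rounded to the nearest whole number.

1,988 seconds

9.04 TiB = 9,939,585,115,095.04 bytes = 79,516,680,920,760.32 bits
40 Gbps = 40,000,000,000 bits/s
time = 79,516,680,920,760.32 / 40,000,000,000 = 1,988 s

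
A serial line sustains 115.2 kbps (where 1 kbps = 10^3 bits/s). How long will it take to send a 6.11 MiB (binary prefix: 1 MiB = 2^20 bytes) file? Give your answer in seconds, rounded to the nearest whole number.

445 seconds

6.11 MiB = 6,406,799.36 bytes = 51,254,394.88 bits
115.2 kbps = 115,200 bits/s
time = 51,254,394.88 / 115,200 = 445 s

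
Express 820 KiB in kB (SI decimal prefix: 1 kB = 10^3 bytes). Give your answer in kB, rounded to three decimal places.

820 KiB × 1,024 bytes/KiB = 839,680 bytes
1 kB = 10^3 bytes = 1,000 bytes
839,680 / 1,000 = 839.680 kB

839.680 kB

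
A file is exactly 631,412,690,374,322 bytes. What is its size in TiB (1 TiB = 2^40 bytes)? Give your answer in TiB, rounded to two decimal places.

574.27 TiB

631,412,690,374,322 bytes given.
1 TiB = 2^40 bytes = 1,099,511,627,776 bytes
631,412,690,374,322 / 1,099,511,627,776 = 574.27 TiB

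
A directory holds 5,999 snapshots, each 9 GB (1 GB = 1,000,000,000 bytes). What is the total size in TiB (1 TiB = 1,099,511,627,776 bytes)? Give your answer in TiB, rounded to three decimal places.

Total = 5,999 × 9 GB = 53,991 GB
= 53,991 × 1,000,000,000 bytes = 53,991,000,000,000 bytes
1 TiB = 1,099,511,627,776 bytes
53,991,000,000,000 / 1,099,511,627,776 = 49.105 TiB

49.105 TiB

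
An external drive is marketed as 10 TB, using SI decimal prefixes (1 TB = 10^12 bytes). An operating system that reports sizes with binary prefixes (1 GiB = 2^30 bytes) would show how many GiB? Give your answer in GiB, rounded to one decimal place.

10 TB = 10 × 10^12 bytes = 10,000,000,000,000 bytes
1 GiB = 1,073,741,824 bytes
10,000,000,000,000 / 1,073,741,824 = 9,313.2 GiB

9,313.2 GiB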